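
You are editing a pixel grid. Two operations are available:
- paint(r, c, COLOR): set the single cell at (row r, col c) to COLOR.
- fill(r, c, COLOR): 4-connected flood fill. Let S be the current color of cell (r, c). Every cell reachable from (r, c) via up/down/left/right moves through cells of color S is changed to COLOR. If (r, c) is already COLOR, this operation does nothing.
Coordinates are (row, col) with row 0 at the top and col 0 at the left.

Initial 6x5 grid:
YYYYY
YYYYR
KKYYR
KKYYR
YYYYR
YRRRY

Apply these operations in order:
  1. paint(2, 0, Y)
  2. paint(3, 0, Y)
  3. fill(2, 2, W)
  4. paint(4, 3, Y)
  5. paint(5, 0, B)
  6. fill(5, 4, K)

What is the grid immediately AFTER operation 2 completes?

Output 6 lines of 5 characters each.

After op 1 paint(2,0,Y):
YYYYY
YYYYR
YKYYR
KKYYR
YYYYR
YRRRY
After op 2 paint(3,0,Y):
YYYYY
YYYYR
YKYYR
YKYYR
YYYYR
YRRRY

Answer: YYYYY
YYYYR
YKYYR
YKYYR
YYYYR
YRRRY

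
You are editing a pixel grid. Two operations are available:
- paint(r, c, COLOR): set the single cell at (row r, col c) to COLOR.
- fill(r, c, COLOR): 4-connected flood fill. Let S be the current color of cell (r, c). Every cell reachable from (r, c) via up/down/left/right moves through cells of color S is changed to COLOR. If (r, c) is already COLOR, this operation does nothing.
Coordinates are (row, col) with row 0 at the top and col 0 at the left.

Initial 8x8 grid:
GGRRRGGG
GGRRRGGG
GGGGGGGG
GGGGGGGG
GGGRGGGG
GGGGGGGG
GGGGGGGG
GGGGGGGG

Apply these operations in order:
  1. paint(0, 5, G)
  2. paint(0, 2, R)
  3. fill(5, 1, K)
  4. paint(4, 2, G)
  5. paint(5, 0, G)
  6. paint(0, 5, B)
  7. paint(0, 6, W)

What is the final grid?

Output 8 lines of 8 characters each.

After op 1 paint(0,5,G):
GGRRRGGG
GGRRRGGG
GGGGGGGG
GGGGGGGG
GGGRGGGG
GGGGGGGG
GGGGGGGG
GGGGGGGG
After op 2 paint(0,2,R):
GGRRRGGG
GGRRRGGG
GGGGGGGG
GGGGGGGG
GGGRGGGG
GGGGGGGG
GGGGGGGG
GGGGGGGG
After op 3 fill(5,1,K) [57 cells changed]:
KKRRRKKK
KKRRRKKK
KKKKKKKK
KKKKKKKK
KKKRKKKK
KKKKKKKK
KKKKKKKK
KKKKKKKK
After op 4 paint(4,2,G):
KKRRRKKK
KKRRRKKK
KKKKKKKK
KKKKKKKK
KKGRKKKK
KKKKKKKK
KKKKKKKK
KKKKKKKK
After op 5 paint(5,0,G):
KKRRRKKK
KKRRRKKK
KKKKKKKK
KKKKKKKK
KKGRKKKK
GKKKKKKK
KKKKKKKK
KKKKKKKK
After op 6 paint(0,5,B):
KKRRRBKK
KKRRRKKK
KKKKKKKK
KKKKKKKK
KKGRKKKK
GKKKKKKK
KKKKKKKK
KKKKKKKK
After op 7 paint(0,6,W):
KKRRRBWK
KKRRRKKK
KKKKKKKK
KKKKKKKK
KKGRKKKK
GKKKKKKK
KKKKKKKK
KKKKKKKK

Answer: KKRRRBWK
KKRRRKKK
KKKKKKKK
KKKKKKKK
KKGRKKKK
GKKKKKKK
KKKKKKKK
KKKKKKKK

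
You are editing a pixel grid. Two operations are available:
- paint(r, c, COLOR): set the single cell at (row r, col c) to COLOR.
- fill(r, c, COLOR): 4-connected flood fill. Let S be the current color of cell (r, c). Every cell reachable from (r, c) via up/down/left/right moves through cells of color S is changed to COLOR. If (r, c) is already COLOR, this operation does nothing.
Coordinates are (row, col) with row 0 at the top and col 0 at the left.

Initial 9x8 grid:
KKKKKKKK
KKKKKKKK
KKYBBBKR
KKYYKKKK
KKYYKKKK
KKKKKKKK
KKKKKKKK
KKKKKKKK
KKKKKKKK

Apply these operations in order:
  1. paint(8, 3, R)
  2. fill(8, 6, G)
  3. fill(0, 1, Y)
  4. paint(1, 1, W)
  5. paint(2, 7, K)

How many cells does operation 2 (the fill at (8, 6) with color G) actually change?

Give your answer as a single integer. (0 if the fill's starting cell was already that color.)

After op 1 paint(8,3,R):
KKKKKKKK
KKKKKKKK
KKYBBBKR
KKYYKKKK
KKYYKKKK
KKKKKKKK
KKKKKKKK
KKKKKKKK
KKKRKKKK
After op 2 fill(8,6,G) [62 cells changed]:
GGGGGGGG
GGGGGGGG
GGYBBBGR
GGYYGGGG
GGYYGGGG
GGGGGGGG
GGGGGGGG
GGGGGGGG
GGGRGGGG

Answer: 62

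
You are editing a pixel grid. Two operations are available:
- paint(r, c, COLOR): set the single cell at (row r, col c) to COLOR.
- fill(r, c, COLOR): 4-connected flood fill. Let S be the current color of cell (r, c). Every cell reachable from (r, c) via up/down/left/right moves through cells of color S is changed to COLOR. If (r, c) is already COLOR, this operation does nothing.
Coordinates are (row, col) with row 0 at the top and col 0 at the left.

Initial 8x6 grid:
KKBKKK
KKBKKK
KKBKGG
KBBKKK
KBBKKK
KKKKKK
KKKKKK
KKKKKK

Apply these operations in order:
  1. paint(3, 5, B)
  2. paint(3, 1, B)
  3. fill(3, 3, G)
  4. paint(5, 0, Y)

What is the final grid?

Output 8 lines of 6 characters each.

Answer: GGBGGG
GGBGGG
GGBGGG
GBBGGB
GBBGGG
YGGGGG
GGGGGG
GGGGGG

Derivation:
After op 1 paint(3,5,B):
KKBKKK
KKBKKK
KKBKGG
KBBKKB
KBBKKK
KKKKKK
KKKKKK
KKKKKK
After op 2 paint(3,1,B):
KKBKKK
KKBKKK
KKBKGG
KBBKKB
KBBKKK
KKKKKK
KKKKKK
KKKKKK
After op 3 fill(3,3,G) [38 cells changed]:
GGBGGG
GGBGGG
GGBGGG
GBBGGB
GBBGGG
GGGGGG
GGGGGG
GGGGGG
After op 4 paint(5,0,Y):
GGBGGG
GGBGGG
GGBGGG
GBBGGB
GBBGGG
YGGGGG
GGGGGG
GGGGGG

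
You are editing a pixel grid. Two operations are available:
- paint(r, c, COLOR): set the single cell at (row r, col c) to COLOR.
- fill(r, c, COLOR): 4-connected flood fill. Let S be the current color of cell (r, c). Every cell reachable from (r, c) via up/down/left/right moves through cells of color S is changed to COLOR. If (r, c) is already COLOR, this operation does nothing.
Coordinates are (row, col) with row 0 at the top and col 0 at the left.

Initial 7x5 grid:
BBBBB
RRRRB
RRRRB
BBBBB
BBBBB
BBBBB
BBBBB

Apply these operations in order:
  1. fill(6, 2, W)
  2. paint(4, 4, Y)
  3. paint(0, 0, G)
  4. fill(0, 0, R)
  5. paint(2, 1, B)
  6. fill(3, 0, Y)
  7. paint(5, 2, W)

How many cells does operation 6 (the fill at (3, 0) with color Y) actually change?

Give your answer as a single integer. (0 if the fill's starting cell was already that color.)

Answer: 25

Derivation:
After op 1 fill(6,2,W) [27 cells changed]:
WWWWW
RRRRW
RRRRW
WWWWW
WWWWW
WWWWW
WWWWW
After op 2 paint(4,4,Y):
WWWWW
RRRRW
RRRRW
WWWWW
WWWWY
WWWWW
WWWWW
After op 3 paint(0,0,G):
GWWWW
RRRRW
RRRRW
WWWWW
WWWWY
WWWWW
WWWWW
After op 4 fill(0,0,R) [1 cells changed]:
RWWWW
RRRRW
RRRRW
WWWWW
WWWWY
WWWWW
WWWWW
After op 5 paint(2,1,B):
RWWWW
RRRRW
RBRRW
WWWWW
WWWWY
WWWWW
WWWWW
After op 6 fill(3,0,Y) [25 cells changed]:
RYYYY
RRRRY
RBRRY
YYYYY
YYYYY
YYYYY
YYYYY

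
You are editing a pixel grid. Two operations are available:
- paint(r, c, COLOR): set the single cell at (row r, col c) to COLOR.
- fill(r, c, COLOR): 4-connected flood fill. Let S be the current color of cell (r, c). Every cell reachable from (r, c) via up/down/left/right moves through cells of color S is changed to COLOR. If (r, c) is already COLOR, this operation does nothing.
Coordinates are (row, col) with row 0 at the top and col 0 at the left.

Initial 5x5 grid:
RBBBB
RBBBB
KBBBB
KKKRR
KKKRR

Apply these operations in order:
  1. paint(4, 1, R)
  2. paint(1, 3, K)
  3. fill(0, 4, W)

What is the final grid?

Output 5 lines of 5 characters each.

Answer: RWWWW
RWWKW
KWWWW
KKKRR
KRKRR

Derivation:
After op 1 paint(4,1,R):
RBBBB
RBBBB
KBBBB
KKKRR
KRKRR
After op 2 paint(1,3,K):
RBBBB
RBBKB
KBBBB
KKKRR
KRKRR
After op 3 fill(0,4,W) [11 cells changed]:
RWWWW
RWWKW
KWWWW
KKKRR
KRKRR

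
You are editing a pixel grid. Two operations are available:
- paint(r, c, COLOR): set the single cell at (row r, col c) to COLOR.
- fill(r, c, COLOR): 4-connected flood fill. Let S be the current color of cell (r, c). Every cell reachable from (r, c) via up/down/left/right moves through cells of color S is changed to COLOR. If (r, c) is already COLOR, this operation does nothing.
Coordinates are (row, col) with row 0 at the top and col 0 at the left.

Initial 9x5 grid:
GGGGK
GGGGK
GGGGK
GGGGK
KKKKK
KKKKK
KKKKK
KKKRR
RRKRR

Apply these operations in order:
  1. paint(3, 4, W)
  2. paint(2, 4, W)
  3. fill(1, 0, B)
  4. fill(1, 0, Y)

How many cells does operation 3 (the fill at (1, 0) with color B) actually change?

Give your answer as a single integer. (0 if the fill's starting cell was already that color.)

Answer: 16

Derivation:
After op 1 paint(3,4,W):
GGGGK
GGGGK
GGGGK
GGGGW
KKKKK
KKKKK
KKKKK
KKKRR
RRKRR
After op 2 paint(2,4,W):
GGGGK
GGGGK
GGGGW
GGGGW
KKKKK
KKKKK
KKKKK
KKKRR
RRKRR
After op 3 fill(1,0,B) [16 cells changed]:
BBBBK
BBBBK
BBBBW
BBBBW
KKKKK
KKKKK
KKKKK
KKKRR
RRKRR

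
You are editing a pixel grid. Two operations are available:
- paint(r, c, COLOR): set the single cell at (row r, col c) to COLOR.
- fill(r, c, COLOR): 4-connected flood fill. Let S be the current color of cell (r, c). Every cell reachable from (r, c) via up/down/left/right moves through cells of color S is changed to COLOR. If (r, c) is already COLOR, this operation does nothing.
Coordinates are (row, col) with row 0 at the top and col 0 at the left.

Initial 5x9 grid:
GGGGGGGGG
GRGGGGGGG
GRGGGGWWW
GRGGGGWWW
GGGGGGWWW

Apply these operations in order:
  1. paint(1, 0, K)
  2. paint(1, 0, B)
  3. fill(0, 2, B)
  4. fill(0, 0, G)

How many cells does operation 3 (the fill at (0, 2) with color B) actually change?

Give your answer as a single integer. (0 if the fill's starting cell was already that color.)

After op 1 paint(1,0,K):
GGGGGGGGG
KRGGGGGGG
GRGGGGWWW
GRGGGGWWW
GGGGGGWWW
After op 2 paint(1,0,B):
GGGGGGGGG
BRGGGGGGG
GRGGGGWWW
GRGGGGWWW
GGGGGGWWW
After op 3 fill(0,2,B) [32 cells changed]:
BBBBBBBBB
BRBBBBBBB
BRBBBBWWW
BRBBBBWWW
BBBBBBWWW

Answer: 32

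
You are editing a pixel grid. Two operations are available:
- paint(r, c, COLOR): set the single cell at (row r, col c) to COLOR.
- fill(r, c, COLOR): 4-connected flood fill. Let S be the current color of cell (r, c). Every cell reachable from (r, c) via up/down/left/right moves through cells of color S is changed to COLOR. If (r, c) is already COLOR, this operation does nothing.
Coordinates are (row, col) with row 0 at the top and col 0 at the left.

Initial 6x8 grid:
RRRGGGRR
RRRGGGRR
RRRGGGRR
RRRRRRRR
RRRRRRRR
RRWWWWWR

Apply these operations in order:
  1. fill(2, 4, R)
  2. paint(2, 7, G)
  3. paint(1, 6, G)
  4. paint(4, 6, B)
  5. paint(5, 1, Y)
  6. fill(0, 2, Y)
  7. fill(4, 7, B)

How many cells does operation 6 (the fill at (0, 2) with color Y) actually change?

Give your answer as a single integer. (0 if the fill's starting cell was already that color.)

After op 1 fill(2,4,R) [9 cells changed]:
RRRRRRRR
RRRRRRRR
RRRRRRRR
RRRRRRRR
RRRRRRRR
RRWWWWWR
After op 2 paint(2,7,G):
RRRRRRRR
RRRRRRRR
RRRRRRRG
RRRRRRRR
RRRRRRRR
RRWWWWWR
After op 3 paint(1,6,G):
RRRRRRRR
RRRRRRGR
RRRRRRRG
RRRRRRRR
RRRRRRRR
RRWWWWWR
After op 4 paint(4,6,B):
RRRRRRRR
RRRRRRGR
RRRRRRRG
RRRRRRRR
RRRRRRBR
RRWWWWWR
After op 5 paint(5,1,Y):
RRRRRRRR
RRRRRRGR
RRRRRRRG
RRRRRRRR
RRRRRRBR
RYWWWWWR
After op 6 fill(0,2,Y) [39 cells changed]:
YYYYYYYY
YYYYYYGY
YYYYYYYG
YYYYYYYY
YYYYYYBY
YYWWWWWY

Answer: 39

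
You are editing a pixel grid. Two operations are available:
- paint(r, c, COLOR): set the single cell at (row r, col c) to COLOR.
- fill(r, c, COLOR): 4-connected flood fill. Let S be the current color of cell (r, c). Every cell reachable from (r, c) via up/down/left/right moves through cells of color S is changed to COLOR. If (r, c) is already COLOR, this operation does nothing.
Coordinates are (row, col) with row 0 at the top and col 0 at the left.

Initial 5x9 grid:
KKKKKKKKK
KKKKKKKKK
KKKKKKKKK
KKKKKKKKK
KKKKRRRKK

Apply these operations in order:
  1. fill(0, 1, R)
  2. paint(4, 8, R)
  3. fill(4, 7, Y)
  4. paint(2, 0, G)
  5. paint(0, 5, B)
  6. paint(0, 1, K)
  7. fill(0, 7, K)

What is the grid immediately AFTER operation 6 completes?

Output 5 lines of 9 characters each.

Answer: YKYYYBYYY
YYYYYYYYY
GYYYYYYYY
YYYYYYYYY
YYYYYYYYY

Derivation:
After op 1 fill(0,1,R) [42 cells changed]:
RRRRRRRRR
RRRRRRRRR
RRRRRRRRR
RRRRRRRRR
RRRRRRRRR
After op 2 paint(4,8,R):
RRRRRRRRR
RRRRRRRRR
RRRRRRRRR
RRRRRRRRR
RRRRRRRRR
After op 3 fill(4,7,Y) [45 cells changed]:
YYYYYYYYY
YYYYYYYYY
YYYYYYYYY
YYYYYYYYY
YYYYYYYYY
After op 4 paint(2,0,G):
YYYYYYYYY
YYYYYYYYY
GYYYYYYYY
YYYYYYYYY
YYYYYYYYY
After op 5 paint(0,5,B):
YYYYYBYYY
YYYYYYYYY
GYYYYYYYY
YYYYYYYYY
YYYYYYYYY
After op 6 paint(0,1,K):
YKYYYBYYY
YYYYYYYYY
GYYYYYYYY
YYYYYYYYY
YYYYYYYYY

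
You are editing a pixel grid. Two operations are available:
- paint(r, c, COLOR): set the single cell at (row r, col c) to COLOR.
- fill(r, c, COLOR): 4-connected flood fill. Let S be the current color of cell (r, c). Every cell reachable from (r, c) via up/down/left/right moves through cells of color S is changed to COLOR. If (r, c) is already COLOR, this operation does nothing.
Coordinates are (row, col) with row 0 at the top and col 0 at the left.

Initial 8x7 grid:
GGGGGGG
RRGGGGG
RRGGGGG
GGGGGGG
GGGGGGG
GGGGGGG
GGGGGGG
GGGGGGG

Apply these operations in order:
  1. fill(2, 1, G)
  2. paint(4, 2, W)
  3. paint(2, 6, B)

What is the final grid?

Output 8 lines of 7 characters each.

After op 1 fill(2,1,G) [4 cells changed]:
GGGGGGG
GGGGGGG
GGGGGGG
GGGGGGG
GGGGGGG
GGGGGGG
GGGGGGG
GGGGGGG
After op 2 paint(4,2,W):
GGGGGGG
GGGGGGG
GGGGGGG
GGGGGGG
GGWGGGG
GGGGGGG
GGGGGGG
GGGGGGG
After op 3 paint(2,6,B):
GGGGGGG
GGGGGGG
GGGGGGB
GGGGGGG
GGWGGGG
GGGGGGG
GGGGGGG
GGGGGGG

Answer: GGGGGGG
GGGGGGG
GGGGGGB
GGGGGGG
GGWGGGG
GGGGGGG
GGGGGGG
GGGGGGG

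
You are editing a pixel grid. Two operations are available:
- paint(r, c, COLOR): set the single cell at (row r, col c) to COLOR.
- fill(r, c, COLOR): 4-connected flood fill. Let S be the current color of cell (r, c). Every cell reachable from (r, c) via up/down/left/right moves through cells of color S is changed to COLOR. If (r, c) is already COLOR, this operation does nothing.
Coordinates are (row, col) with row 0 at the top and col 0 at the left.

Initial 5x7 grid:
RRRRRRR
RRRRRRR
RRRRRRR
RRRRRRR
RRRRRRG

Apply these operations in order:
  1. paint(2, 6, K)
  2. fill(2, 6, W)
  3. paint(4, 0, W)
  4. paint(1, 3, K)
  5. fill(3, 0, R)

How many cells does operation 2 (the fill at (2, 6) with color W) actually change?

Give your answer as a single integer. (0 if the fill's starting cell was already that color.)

Answer: 1

Derivation:
After op 1 paint(2,6,K):
RRRRRRR
RRRRRRR
RRRRRRK
RRRRRRR
RRRRRRG
After op 2 fill(2,6,W) [1 cells changed]:
RRRRRRR
RRRRRRR
RRRRRRW
RRRRRRR
RRRRRRG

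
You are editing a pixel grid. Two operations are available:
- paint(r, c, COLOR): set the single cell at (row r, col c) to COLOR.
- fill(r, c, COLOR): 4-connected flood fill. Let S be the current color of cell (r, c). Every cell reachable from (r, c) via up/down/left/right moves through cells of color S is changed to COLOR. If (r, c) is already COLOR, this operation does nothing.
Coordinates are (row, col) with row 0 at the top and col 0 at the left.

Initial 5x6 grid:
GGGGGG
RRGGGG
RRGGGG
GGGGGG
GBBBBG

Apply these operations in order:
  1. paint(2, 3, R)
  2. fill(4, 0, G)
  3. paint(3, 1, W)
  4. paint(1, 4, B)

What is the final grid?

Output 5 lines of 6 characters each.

Answer: GGGGGG
RRGGBG
RRGRGG
GWGGGG
GBBBBG

Derivation:
After op 1 paint(2,3,R):
GGGGGG
RRGGGG
RRGRGG
GGGGGG
GBBBBG
After op 2 fill(4,0,G) [0 cells changed]:
GGGGGG
RRGGGG
RRGRGG
GGGGGG
GBBBBG
After op 3 paint(3,1,W):
GGGGGG
RRGGGG
RRGRGG
GWGGGG
GBBBBG
After op 4 paint(1,4,B):
GGGGGG
RRGGBG
RRGRGG
GWGGGG
GBBBBG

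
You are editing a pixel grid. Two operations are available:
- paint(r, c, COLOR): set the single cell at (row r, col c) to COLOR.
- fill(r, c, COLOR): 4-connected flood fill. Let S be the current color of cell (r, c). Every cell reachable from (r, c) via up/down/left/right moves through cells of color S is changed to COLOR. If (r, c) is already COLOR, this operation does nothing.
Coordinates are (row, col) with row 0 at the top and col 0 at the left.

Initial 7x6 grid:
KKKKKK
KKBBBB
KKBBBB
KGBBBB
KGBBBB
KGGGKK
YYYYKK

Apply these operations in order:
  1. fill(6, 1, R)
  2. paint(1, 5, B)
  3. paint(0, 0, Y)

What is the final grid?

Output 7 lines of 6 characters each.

Answer: YKKKKK
KKBBBB
KKBBBB
KGBBBB
KGBBBB
KGGGKK
RRRRKK

Derivation:
After op 1 fill(6,1,R) [4 cells changed]:
KKKKKK
KKBBBB
KKBBBB
KGBBBB
KGBBBB
KGGGKK
RRRRKK
After op 2 paint(1,5,B):
KKKKKK
KKBBBB
KKBBBB
KGBBBB
KGBBBB
KGGGKK
RRRRKK
After op 3 paint(0,0,Y):
YKKKKK
KKBBBB
KKBBBB
KGBBBB
KGBBBB
KGGGKK
RRRRKK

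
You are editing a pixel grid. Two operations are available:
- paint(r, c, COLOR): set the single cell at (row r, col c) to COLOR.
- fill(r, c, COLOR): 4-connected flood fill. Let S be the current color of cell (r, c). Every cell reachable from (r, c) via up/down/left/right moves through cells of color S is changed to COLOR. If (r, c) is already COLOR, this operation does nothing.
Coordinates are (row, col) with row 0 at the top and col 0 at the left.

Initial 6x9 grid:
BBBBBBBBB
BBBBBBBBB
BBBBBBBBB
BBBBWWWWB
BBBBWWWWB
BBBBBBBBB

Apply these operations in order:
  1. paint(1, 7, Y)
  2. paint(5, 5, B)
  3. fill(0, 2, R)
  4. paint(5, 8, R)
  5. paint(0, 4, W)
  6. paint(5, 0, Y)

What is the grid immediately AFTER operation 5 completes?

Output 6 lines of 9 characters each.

After op 1 paint(1,7,Y):
BBBBBBBBB
BBBBBBBYB
BBBBBBBBB
BBBBWWWWB
BBBBWWWWB
BBBBBBBBB
After op 2 paint(5,5,B):
BBBBBBBBB
BBBBBBBYB
BBBBBBBBB
BBBBWWWWB
BBBBWWWWB
BBBBBBBBB
After op 3 fill(0,2,R) [45 cells changed]:
RRRRRRRRR
RRRRRRRYR
RRRRRRRRR
RRRRWWWWR
RRRRWWWWR
RRRRRRRRR
After op 4 paint(5,8,R):
RRRRRRRRR
RRRRRRRYR
RRRRRRRRR
RRRRWWWWR
RRRRWWWWR
RRRRRRRRR
After op 5 paint(0,4,W):
RRRRWRRRR
RRRRRRRYR
RRRRRRRRR
RRRRWWWWR
RRRRWWWWR
RRRRRRRRR

Answer: RRRRWRRRR
RRRRRRRYR
RRRRRRRRR
RRRRWWWWR
RRRRWWWWR
RRRRRRRRR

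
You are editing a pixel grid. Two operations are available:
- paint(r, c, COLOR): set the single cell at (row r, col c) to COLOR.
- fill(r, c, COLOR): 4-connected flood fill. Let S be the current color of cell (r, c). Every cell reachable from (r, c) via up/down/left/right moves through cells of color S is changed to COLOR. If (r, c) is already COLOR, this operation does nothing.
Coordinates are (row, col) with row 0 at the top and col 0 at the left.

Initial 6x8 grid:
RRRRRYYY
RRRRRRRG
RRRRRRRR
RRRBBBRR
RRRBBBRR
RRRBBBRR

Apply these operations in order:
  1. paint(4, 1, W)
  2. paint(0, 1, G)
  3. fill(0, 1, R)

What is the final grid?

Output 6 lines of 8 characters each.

After op 1 paint(4,1,W):
RRRRRYYY
RRRRRRRG
RRRRRRRR
RRRBBBRR
RWRBBBRR
RRRBBBRR
After op 2 paint(0,1,G):
RGRRRYYY
RRRRRRRG
RRRRRRRR
RRRBBBRR
RWRBBBRR
RRRBBBRR
After op 3 fill(0,1,R) [1 cells changed]:
RRRRRYYY
RRRRRRRG
RRRRRRRR
RRRBBBRR
RWRBBBRR
RRRBBBRR

Answer: RRRRRYYY
RRRRRRRG
RRRRRRRR
RRRBBBRR
RWRBBBRR
RRRBBBRR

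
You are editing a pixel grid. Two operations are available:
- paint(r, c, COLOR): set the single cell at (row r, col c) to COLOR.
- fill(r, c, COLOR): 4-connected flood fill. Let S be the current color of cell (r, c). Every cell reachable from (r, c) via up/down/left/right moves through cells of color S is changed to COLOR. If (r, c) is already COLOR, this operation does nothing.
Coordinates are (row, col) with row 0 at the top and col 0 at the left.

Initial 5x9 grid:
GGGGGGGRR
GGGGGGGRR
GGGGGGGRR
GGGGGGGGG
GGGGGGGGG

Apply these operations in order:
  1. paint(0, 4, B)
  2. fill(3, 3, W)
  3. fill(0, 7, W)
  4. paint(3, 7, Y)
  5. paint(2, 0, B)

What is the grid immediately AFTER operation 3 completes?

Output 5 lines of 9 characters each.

Answer: WWWWBWWWW
WWWWWWWWW
WWWWWWWWW
WWWWWWWWW
WWWWWWWWW

Derivation:
After op 1 paint(0,4,B):
GGGGBGGRR
GGGGGGGRR
GGGGGGGRR
GGGGGGGGG
GGGGGGGGG
After op 2 fill(3,3,W) [38 cells changed]:
WWWWBWWRR
WWWWWWWRR
WWWWWWWRR
WWWWWWWWW
WWWWWWWWW
After op 3 fill(0,7,W) [6 cells changed]:
WWWWBWWWW
WWWWWWWWW
WWWWWWWWW
WWWWWWWWW
WWWWWWWWW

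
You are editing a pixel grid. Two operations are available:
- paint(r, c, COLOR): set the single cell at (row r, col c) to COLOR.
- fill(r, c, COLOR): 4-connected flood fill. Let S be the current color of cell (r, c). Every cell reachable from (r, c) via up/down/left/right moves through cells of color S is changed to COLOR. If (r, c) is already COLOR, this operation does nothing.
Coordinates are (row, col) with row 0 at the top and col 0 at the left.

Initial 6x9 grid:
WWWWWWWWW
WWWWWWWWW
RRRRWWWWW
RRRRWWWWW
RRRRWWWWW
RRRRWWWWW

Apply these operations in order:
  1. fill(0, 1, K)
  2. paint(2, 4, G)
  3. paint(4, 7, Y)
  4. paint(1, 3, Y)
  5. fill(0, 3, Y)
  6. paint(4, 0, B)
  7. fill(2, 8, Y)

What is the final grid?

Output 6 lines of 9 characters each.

Answer: YYYYYYYYY
YYYYYYYYY
RRRRGYYYY
RRRRYYYYY
BRRRYYYYY
RRRRYYYYY

Derivation:
After op 1 fill(0,1,K) [38 cells changed]:
KKKKKKKKK
KKKKKKKKK
RRRRKKKKK
RRRRKKKKK
RRRRKKKKK
RRRRKKKKK
After op 2 paint(2,4,G):
KKKKKKKKK
KKKKKKKKK
RRRRGKKKK
RRRRKKKKK
RRRRKKKKK
RRRRKKKKK
After op 3 paint(4,7,Y):
KKKKKKKKK
KKKKKKKKK
RRRRGKKKK
RRRRKKKKK
RRRRKKKYK
RRRRKKKKK
After op 4 paint(1,3,Y):
KKKKKKKKK
KKKYKKKKK
RRRRGKKKK
RRRRKKKKK
RRRRKKKYK
RRRRKKKKK
After op 5 fill(0,3,Y) [35 cells changed]:
YYYYYYYYY
YYYYYYYYY
RRRRGYYYY
RRRRYYYYY
RRRRYYYYY
RRRRYYYYY
After op 6 paint(4,0,B):
YYYYYYYYY
YYYYYYYYY
RRRRGYYYY
RRRRYYYYY
BRRRYYYYY
RRRRYYYYY
After op 7 fill(2,8,Y) [0 cells changed]:
YYYYYYYYY
YYYYYYYYY
RRRRGYYYY
RRRRYYYYY
BRRRYYYYY
RRRRYYYYY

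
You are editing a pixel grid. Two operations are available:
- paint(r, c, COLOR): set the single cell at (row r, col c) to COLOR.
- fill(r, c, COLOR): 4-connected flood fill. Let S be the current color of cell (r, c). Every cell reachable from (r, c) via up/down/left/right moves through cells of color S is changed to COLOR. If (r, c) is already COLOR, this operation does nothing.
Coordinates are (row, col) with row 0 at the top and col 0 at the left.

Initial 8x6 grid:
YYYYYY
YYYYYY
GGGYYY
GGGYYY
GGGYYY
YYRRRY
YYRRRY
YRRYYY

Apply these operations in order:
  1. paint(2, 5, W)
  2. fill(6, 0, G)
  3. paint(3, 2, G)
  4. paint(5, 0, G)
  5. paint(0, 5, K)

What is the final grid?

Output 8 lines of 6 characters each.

After op 1 paint(2,5,W):
YYYYYY
YYYYYY
GGGYYW
GGGYYY
GGGYYY
YYRRRY
YYRRRY
YRRYYY
After op 2 fill(6,0,G) [5 cells changed]:
YYYYYY
YYYYYY
GGGYYW
GGGYYY
GGGYYY
GGRRRY
GGRRRY
GRRYYY
After op 3 paint(3,2,G):
YYYYYY
YYYYYY
GGGYYW
GGGYYY
GGGYYY
GGRRRY
GGRRRY
GRRYYY
After op 4 paint(5,0,G):
YYYYYY
YYYYYY
GGGYYW
GGGYYY
GGGYYY
GGRRRY
GGRRRY
GRRYYY
After op 5 paint(0,5,K):
YYYYYK
YYYYYY
GGGYYW
GGGYYY
GGGYYY
GGRRRY
GGRRRY
GRRYYY

Answer: YYYYYK
YYYYYY
GGGYYW
GGGYYY
GGGYYY
GGRRRY
GGRRRY
GRRYYY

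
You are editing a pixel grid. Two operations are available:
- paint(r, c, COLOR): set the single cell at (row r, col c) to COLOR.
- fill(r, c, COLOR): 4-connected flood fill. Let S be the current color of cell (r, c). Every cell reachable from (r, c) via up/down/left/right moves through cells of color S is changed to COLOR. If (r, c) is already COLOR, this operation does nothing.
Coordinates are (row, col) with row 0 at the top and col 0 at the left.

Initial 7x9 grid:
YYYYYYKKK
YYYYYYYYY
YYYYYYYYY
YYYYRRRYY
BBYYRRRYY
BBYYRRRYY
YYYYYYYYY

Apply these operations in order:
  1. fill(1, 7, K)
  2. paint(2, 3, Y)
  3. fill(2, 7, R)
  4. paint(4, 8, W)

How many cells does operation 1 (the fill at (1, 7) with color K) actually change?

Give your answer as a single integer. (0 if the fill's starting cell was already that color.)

After op 1 fill(1,7,K) [47 cells changed]:
KKKKKKKKK
KKKKKKKKK
KKKKKKKKK
KKKKRRRKK
BBKKRRRKK
BBKKRRRKK
KKKKKKKKK

Answer: 47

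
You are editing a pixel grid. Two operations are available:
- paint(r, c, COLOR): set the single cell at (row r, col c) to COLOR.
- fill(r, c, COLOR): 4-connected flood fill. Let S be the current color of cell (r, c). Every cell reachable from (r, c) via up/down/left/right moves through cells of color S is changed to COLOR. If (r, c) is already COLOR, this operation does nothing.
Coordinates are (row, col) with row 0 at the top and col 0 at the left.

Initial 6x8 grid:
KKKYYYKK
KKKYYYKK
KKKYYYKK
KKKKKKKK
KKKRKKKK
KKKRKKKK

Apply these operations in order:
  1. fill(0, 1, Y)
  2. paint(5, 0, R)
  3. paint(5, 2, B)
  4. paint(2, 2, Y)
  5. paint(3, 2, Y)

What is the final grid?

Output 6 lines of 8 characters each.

Answer: YYYYYYYY
YYYYYYYY
YYYYYYYY
YYYYYYYY
YYYRYYYY
RYBRYYYY

Derivation:
After op 1 fill(0,1,Y) [37 cells changed]:
YYYYYYYY
YYYYYYYY
YYYYYYYY
YYYYYYYY
YYYRYYYY
YYYRYYYY
After op 2 paint(5,0,R):
YYYYYYYY
YYYYYYYY
YYYYYYYY
YYYYYYYY
YYYRYYYY
RYYRYYYY
After op 3 paint(5,2,B):
YYYYYYYY
YYYYYYYY
YYYYYYYY
YYYYYYYY
YYYRYYYY
RYBRYYYY
After op 4 paint(2,2,Y):
YYYYYYYY
YYYYYYYY
YYYYYYYY
YYYYYYYY
YYYRYYYY
RYBRYYYY
After op 5 paint(3,2,Y):
YYYYYYYY
YYYYYYYY
YYYYYYYY
YYYYYYYY
YYYRYYYY
RYBRYYYY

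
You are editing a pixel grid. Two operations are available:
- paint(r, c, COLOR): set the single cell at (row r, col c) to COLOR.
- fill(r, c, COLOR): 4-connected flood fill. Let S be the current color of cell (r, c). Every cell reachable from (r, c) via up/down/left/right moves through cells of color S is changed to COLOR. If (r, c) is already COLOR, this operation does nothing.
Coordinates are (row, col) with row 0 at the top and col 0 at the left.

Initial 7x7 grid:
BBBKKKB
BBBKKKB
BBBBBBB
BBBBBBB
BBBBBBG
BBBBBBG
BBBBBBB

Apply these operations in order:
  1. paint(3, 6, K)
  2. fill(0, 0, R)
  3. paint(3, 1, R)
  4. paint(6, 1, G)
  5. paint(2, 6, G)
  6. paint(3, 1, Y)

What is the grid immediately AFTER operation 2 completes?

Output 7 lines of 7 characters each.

After op 1 paint(3,6,K):
BBBKKKB
BBBKKKB
BBBBBBB
BBBBBBK
BBBBBBG
BBBBBBG
BBBBBBB
After op 2 fill(0,0,R) [40 cells changed]:
RRRKKKR
RRRKKKR
RRRRRRR
RRRRRRK
RRRRRRG
RRRRRRG
RRRRRRR

Answer: RRRKKKR
RRRKKKR
RRRRRRR
RRRRRRK
RRRRRRG
RRRRRRG
RRRRRRR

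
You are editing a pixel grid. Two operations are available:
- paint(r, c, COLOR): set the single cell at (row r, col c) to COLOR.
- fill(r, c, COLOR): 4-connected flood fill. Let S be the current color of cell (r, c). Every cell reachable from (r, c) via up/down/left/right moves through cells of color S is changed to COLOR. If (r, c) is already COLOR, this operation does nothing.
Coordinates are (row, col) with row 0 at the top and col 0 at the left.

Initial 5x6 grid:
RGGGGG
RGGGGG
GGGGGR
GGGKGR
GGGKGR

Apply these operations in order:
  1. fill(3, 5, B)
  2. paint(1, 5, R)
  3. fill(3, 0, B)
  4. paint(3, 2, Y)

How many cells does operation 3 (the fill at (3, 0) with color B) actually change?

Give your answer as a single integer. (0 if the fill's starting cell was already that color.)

Answer: 22

Derivation:
After op 1 fill(3,5,B) [3 cells changed]:
RGGGGG
RGGGGG
GGGGGB
GGGKGB
GGGKGB
After op 2 paint(1,5,R):
RGGGGG
RGGGGR
GGGGGB
GGGKGB
GGGKGB
After op 3 fill(3,0,B) [22 cells changed]:
RBBBBB
RBBBBR
BBBBBB
BBBKBB
BBBKBB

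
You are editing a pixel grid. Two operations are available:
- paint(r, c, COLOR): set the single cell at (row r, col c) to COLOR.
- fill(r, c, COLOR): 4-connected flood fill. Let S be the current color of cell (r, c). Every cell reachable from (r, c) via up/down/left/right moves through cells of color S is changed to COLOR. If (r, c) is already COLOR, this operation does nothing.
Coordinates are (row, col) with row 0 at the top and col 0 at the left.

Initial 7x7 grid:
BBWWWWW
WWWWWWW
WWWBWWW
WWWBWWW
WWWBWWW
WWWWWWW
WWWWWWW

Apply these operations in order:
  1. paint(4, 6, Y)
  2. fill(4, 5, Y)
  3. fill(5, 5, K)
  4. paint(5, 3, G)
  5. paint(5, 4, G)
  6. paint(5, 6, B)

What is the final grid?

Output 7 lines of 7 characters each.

Answer: BBKKKKK
KKKKKKK
KKKBKKK
KKKBKKK
KKKBKKK
KKKGGKB
KKKKKKK

Derivation:
After op 1 paint(4,6,Y):
BBWWWWW
WWWWWWW
WWWBWWW
WWWBWWW
WWWBWWY
WWWWWWW
WWWWWWW
After op 2 fill(4,5,Y) [43 cells changed]:
BBYYYYY
YYYYYYY
YYYBYYY
YYYBYYY
YYYBYYY
YYYYYYY
YYYYYYY
After op 3 fill(5,5,K) [44 cells changed]:
BBKKKKK
KKKKKKK
KKKBKKK
KKKBKKK
KKKBKKK
KKKKKKK
KKKKKKK
After op 4 paint(5,3,G):
BBKKKKK
KKKKKKK
KKKBKKK
KKKBKKK
KKKBKKK
KKKGKKK
KKKKKKK
After op 5 paint(5,4,G):
BBKKKKK
KKKKKKK
KKKBKKK
KKKBKKK
KKKBKKK
KKKGGKK
KKKKKKK
After op 6 paint(5,6,B):
BBKKKKK
KKKKKKK
KKKBKKK
KKKBKKK
KKKBKKK
KKKGGKB
KKKKKKK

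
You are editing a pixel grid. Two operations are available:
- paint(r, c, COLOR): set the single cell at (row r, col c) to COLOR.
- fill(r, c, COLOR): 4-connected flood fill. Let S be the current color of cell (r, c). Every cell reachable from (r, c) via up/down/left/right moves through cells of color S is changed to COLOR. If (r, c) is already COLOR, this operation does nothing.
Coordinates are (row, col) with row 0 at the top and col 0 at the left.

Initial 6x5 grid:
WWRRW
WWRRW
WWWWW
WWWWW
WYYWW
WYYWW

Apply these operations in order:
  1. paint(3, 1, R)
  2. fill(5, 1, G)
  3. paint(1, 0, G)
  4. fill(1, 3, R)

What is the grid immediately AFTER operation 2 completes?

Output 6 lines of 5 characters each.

After op 1 paint(3,1,R):
WWRRW
WWRRW
WWWWW
WRWWW
WYYWW
WYYWW
After op 2 fill(5,1,G) [4 cells changed]:
WWRRW
WWRRW
WWWWW
WRWWW
WGGWW
WGGWW

Answer: WWRRW
WWRRW
WWWWW
WRWWW
WGGWW
WGGWW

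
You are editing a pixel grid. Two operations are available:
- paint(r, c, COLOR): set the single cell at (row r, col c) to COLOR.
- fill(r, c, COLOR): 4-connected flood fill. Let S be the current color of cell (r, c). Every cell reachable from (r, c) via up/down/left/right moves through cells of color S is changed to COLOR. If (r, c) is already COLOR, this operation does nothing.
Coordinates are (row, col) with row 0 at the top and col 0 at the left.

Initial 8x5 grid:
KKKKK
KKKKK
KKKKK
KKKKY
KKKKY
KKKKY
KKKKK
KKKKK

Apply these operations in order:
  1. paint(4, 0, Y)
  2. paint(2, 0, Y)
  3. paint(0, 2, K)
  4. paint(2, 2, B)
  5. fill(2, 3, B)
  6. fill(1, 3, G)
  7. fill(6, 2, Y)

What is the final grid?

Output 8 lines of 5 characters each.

After op 1 paint(4,0,Y):
KKKKK
KKKKK
KKKKK
KKKKY
YKKKY
KKKKY
KKKKK
KKKKK
After op 2 paint(2,0,Y):
KKKKK
KKKKK
YKKKK
KKKKY
YKKKY
KKKKY
KKKKK
KKKKK
After op 3 paint(0,2,K):
KKKKK
KKKKK
YKKKK
KKKKY
YKKKY
KKKKY
KKKKK
KKKKK
After op 4 paint(2,2,B):
KKKKK
KKKKK
YKBKK
KKKKY
YKKKY
KKKKY
KKKKK
KKKKK
After op 5 fill(2,3,B) [34 cells changed]:
BBBBB
BBBBB
YBBBB
BBBBY
YBBBY
BBBBY
BBBBB
BBBBB
After op 6 fill(1,3,G) [35 cells changed]:
GGGGG
GGGGG
YGGGG
GGGGY
YGGGY
GGGGY
GGGGG
GGGGG
After op 7 fill(6,2,Y) [35 cells changed]:
YYYYY
YYYYY
YYYYY
YYYYY
YYYYY
YYYYY
YYYYY
YYYYY

Answer: YYYYY
YYYYY
YYYYY
YYYYY
YYYYY
YYYYY
YYYYY
YYYYY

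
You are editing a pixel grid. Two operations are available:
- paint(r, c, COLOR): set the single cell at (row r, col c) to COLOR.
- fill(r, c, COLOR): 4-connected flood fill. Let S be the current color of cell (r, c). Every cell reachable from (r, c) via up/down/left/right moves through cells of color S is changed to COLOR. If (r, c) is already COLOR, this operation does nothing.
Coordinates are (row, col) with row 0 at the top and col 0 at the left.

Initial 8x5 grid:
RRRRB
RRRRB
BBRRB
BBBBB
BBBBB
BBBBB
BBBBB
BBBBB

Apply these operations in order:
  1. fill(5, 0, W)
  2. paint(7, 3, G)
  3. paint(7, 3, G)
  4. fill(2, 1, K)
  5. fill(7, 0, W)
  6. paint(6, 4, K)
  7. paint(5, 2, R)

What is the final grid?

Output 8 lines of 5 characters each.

After op 1 fill(5,0,W) [30 cells changed]:
RRRRW
RRRRW
WWRRW
WWWWW
WWWWW
WWWWW
WWWWW
WWWWW
After op 2 paint(7,3,G):
RRRRW
RRRRW
WWRRW
WWWWW
WWWWW
WWWWW
WWWWW
WWWGW
After op 3 paint(7,3,G):
RRRRW
RRRRW
WWRRW
WWWWW
WWWWW
WWWWW
WWWWW
WWWGW
After op 4 fill(2,1,K) [29 cells changed]:
RRRRK
RRRRK
KKRRK
KKKKK
KKKKK
KKKKK
KKKKK
KKKGK
After op 5 fill(7,0,W) [29 cells changed]:
RRRRW
RRRRW
WWRRW
WWWWW
WWWWW
WWWWW
WWWWW
WWWGW
After op 6 paint(6,4,K):
RRRRW
RRRRW
WWRRW
WWWWW
WWWWW
WWWWW
WWWWK
WWWGW
After op 7 paint(5,2,R):
RRRRW
RRRRW
WWRRW
WWWWW
WWWWW
WWRWW
WWWWK
WWWGW

Answer: RRRRW
RRRRW
WWRRW
WWWWW
WWWWW
WWRWW
WWWWK
WWWGW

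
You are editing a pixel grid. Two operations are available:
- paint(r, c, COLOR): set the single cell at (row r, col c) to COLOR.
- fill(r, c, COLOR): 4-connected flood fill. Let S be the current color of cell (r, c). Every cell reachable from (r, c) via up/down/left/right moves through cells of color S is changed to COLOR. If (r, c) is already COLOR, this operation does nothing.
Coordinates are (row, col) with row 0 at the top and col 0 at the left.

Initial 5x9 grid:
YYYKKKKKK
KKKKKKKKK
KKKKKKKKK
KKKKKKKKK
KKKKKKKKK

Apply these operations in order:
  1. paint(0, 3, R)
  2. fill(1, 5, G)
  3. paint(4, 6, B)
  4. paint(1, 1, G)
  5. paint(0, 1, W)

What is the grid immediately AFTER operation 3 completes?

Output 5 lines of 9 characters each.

Answer: YYYRGGGGG
GGGGGGGGG
GGGGGGGGG
GGGGGGGGG
GGGGGGBGG

Derivation:
After op 1 paint(0,3,R):
YYYRKKKKK
KKKKKKKKK
KKKKKKKKK
KKKKKKKKK
KKKKKKKKK
After op 2 fill(1,5,G) [41 cells changed]:
YYYRGGGGG
GGGGGGGGG
GGGGGGGGG
GGGGGGGGG
GGGGGGGGG
After op 3 paint(4,6,B):
YYYRGGGGG
GGGGGGGGG
GGGGGGGGG
GGGGGGGGG
GGGGGGBGG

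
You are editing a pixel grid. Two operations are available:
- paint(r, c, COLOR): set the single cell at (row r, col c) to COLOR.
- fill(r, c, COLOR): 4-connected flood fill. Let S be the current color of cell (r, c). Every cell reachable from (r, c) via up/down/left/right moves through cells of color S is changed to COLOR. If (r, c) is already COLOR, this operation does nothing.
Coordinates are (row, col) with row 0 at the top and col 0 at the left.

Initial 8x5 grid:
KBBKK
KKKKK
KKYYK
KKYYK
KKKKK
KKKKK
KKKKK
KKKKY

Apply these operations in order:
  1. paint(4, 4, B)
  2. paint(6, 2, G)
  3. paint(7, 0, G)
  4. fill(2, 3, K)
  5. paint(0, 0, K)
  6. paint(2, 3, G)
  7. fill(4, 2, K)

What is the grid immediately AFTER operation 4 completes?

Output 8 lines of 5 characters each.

After op 1 paint(4,4,B):
KBBKK
KKKKK
KKYYK
KKYYK
KKKKB
KKKKK
KKKKK
KKKKY
After op 2 paint(6,2,G):
KBBKK
KKKKK
KKYYK
KKYYK
KKKKB
KKKKK
KKGKK
KKKKY
After op 3 paint(7,0,G):
KBBKK
KKKKK
KKYYK
KKYYK
KKKKB
KKKKK
KKGKK
GKKKY
After op 4 fill(2,3,K) [4 cells changed]:
KBBKK
KKKKK
KKKKK
KKKKK
KKKKB
KKKKK
KKGKK
GKKKY

Answer: KBBKK
KKKKK
KKKKK
KKKKK
KKKKB
KKKKK
KKGKK
GKKKY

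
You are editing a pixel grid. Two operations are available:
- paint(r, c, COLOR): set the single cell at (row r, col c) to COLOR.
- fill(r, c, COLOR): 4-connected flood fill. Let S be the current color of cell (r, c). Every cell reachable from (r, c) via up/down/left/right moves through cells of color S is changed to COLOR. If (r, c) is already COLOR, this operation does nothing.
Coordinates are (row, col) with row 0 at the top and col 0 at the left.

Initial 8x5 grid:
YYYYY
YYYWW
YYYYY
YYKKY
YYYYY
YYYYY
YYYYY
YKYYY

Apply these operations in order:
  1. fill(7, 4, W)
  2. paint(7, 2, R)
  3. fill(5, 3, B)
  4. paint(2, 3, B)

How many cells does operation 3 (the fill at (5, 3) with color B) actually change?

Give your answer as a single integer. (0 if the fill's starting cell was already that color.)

After op 1 fill(7,4,W) [35 cells changed]:
WWWWW
WWWWW
WWWWW
WWKKW
WWWWW
WWWWW
WWWWW
WKWWW
After op 2 paint(7,2,R):
WWWWW
WWWWW
WWWWW
WWKKW
WWWWW
WWWWW
WWWWW
WKRWW
After op 3 fill(5,3,B) [36 cells changed]:
BBBBB
BBBBB
BBBBB
BBKKB
BBBBB
BBBBB
BBBBB
BKRBB

Answer: 36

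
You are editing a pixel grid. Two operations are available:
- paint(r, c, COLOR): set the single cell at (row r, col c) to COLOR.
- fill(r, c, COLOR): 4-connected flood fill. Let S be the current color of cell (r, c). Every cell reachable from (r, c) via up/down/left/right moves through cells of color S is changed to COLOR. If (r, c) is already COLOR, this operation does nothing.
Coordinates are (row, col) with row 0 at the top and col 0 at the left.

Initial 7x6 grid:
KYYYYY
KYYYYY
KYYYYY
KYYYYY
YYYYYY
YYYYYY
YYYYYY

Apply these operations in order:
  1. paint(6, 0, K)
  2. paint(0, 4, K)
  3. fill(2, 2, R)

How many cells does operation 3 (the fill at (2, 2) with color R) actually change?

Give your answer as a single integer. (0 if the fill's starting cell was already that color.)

After op 1 paint(6,0,K):
KYYYYY
KYYYYY
KYYYYY
KYYYYY
YYYYYY
YYYYYY
KYYYYY
After op 2 paint(0,4,K):
KYYYKY
KYYYYY
KYYYYY
KYYYYY
YYYYYY
YYYYYY
KYYYYY
After op 3 fill(2,2,R) [36 cells changed]:
KRRRKR
KRRRRR
KRRRRR
KRRRRR
RRRRRR
RRRRRR
KRRRRR

Answer: 36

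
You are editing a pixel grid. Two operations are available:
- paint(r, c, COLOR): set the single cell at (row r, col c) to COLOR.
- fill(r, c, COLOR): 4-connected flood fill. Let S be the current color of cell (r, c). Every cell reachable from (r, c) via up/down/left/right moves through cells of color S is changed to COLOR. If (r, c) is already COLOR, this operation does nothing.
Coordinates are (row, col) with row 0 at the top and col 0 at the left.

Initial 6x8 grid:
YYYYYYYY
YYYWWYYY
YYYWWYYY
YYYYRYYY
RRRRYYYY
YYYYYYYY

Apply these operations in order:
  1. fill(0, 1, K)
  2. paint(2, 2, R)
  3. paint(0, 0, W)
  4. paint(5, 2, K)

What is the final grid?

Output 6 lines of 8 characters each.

After op 1 fill(0,1,K) [39 cells changed]:
KKKKKKKK
KKKWWKKK
KKKWWKKK
KKKKRKKK
RRRRKKKK
KKKKKKKK
After op 2 paint(2,2,R):
KKKKKKKK
KKKWWKKK
KKRWWKKK
KKKKRKKK
RRRRKKKK
KKKKKKKK
After op 3 paint(0,0,W):
WKKKKKKK
KKKWWKKK
KKRWWKKK
KKKKRKKK
RRRRKKKK
KKKKKKKK
After op 4 paint(5,2,K):
WKKKKKKK
KKKWWKKK
KKRWWKKK
KKKKRKKK
RRRRKKKK
KKKKKKKK

Answer: WKKKKKKK
KKKWWKKK
KKRWWKKK
KKKKRKKK
RRRRKKKK
KKKKKKKK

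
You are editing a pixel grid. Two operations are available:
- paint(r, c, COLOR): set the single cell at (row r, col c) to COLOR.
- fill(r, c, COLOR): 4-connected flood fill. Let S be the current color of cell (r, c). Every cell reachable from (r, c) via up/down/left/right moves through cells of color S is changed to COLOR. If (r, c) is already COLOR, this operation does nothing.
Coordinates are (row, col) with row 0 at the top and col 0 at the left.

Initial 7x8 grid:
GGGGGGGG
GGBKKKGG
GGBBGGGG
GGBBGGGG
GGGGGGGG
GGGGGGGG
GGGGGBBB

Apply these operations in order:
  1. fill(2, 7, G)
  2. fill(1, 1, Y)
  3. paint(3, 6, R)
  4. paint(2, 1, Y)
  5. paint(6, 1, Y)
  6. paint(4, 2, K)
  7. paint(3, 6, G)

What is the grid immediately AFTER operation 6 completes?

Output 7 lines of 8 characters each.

After op 1 fill(2,7,G) [0 cells changed]:
GGGGGGGG
GGBKKKGG
GGBBGGGG
GGBBGGGG
GGGGGGGG
GGGGGGGG
GGGGGBBB
After op 2 fill(1,1,Y) [45 cells changed]:
YYYYYYYY
YYBKKKYY
YYBBYYYY
YYBBYYYY
YYYYYYYY
YYYYYYYY
YYYYYBBB
After op 3 paint(3,6,R):
YYYYYYYY
YYBKKKYY
YYBBYYYY
YYBBYYRY
YYYYYYYY
YYYYYYYY
YYYYYBBB
After op 4 paint(2,1,Y):
YYYYYYYY
YYBKKKYY
YYBBYYYY
YYBBYYRY
YYYYYYYY
YYYYYYYY
YYYYYBBB
After op 5 paint(6,1,Y):
YYYYYYYY
YYBKKKYY
YYBBYYYY
YYBBYYRY
YYYYYYYY
YYYYYYYY
YYYYYBBB
After op 6 paint(4,2,K):
YYYYYYYY
YYBKKKYY
YYBBYYYY
YYBBYYRY
YYKYYYYY
YYYYYYYY
YYYYYBBB

Answer: YYYYYYYY
YYBKKKYY
YYBBYYYY
YYBBYYRY
YYKYYYYY
YYYYYYYY
YYYYYBBB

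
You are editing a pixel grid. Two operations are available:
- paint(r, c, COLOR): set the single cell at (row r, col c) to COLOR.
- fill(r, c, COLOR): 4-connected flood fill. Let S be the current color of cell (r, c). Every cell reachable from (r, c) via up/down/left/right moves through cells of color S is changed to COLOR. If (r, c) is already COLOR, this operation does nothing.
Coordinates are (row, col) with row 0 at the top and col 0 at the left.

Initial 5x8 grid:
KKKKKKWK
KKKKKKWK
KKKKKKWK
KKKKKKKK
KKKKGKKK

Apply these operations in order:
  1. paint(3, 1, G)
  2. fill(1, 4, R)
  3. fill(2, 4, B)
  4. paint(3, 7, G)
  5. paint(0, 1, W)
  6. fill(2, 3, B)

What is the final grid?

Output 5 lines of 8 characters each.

Answer: BWBBBBWB
BBBBBBWB
BBBBBBWB
BGBBBBBG
BBBBGBBB

Derivation:
After op 1 paint(3,1,G):
KKKKKKWK
KKKKKKWK
KKKKKKWK
KGKKKKKK
KKKKGKKK
After op 2 fill(1,4,R) [35 cells changed]:
RRRRRRWR
RRRRRRWR
RRRRRRWR
RGRRRRRR
RRRRGRRR
After op 3 fill(2,4,B) [35 cells changed]:
BBBBBBWB
BBBBBBWB
BBBBBBWB
BGBBBBBB
BBBBGBBB
After op 4 paint(3,7,G):
BBBBBBWB
BBBBBBWB
BBBBBBWB
BGBBBBBG
BBBBGBBB
After op 5 paint(0,1,W):
BWBBBBWB
BBBBBBWB
BBBBBBWB
BGBBBBBG
BBBBGBBB
After op 6 fill(2,3,B) [0 cells changed]:
BWBBBBWB
BBBBBBWB
BBBBBBWB
BGBBBBBG
BBBBGBBB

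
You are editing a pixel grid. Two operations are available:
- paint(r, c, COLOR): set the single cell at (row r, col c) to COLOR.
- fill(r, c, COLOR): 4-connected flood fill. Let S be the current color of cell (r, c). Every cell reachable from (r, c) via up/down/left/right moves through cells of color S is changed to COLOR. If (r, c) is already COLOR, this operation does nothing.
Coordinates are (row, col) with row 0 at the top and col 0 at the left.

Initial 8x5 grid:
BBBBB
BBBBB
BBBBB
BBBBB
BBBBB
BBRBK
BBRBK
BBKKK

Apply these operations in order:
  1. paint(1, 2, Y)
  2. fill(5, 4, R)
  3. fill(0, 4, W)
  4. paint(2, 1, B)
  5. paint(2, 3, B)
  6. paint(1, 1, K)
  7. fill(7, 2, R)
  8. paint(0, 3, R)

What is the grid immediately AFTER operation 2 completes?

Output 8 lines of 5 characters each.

Answer: BBBBB
BBYBB
BBBBB
BBBBB
BBBBB
BBRBR
BBRBR
BBRRR

Derivation:
After op 1 paint(1,2,Y):
BBBBB
BBYBB
BBBBB
BBBBB
BBBBB
BBRBK
BBRBK
BBKKK
After op 2 fill(5,4,R) [5 cells changed]:
BBBBB
BBYBB
BBBBB
BBBBB
BBBBB
BBRBR
BBRBR
BBRRR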